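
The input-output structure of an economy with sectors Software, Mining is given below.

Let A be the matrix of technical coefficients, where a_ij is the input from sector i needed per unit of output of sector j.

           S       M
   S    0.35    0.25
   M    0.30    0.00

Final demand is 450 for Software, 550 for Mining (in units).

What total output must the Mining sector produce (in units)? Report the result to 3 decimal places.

x_M = 856.522

I − A =
  [   0.65    -0.25]
  [  -0.30     1.00]
det(I−A) = (0.65)(1.00) − (-0.25)(-0.30) = 0.5750
adj(I−A) = [[1.00, 0.25], [0.30, 0.65]]
(I − A)⁻¹ = adj(I−A) / det(I−A) ≈
  [   1.7391     0.4348]
  [   0.5217     1.1304]
x = (I − A)⁻¹ d = adj(I−A)·d / det(I−A), with det(I−A) = 0.5750:
  x_S = (1.00·450 + 0.25·550) / 0.5750 = 587.50 / 0.5750 ≈ 1021.739
  x_M = (0.30·450 + 0.65·550) / 0.5750 = 492.50 / 0.5750 ≈ 856.522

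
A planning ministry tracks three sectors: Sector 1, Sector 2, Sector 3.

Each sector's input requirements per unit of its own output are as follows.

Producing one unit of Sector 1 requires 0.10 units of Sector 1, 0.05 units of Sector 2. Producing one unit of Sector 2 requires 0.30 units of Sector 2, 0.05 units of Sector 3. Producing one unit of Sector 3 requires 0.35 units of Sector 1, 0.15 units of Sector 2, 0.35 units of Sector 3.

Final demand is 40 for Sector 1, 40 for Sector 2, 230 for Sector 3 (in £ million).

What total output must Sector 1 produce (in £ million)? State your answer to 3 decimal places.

I − A =
  [   0.90     0.00    -0.35]
  [  -0.05     0.70    -0.15]
  [   0.00    -0.05     0.65]
Cofactors of I−A, C_ij = (−1)^(i+j)·(minor ij) (rows/columns in the sector order above):
  C_11 = (0.70)(0.65) − (-0.15)(-0.05) = 0.4475
  C_12 = −[(-0.05)(0.65) − (-0.15)(0.00)] = 0.0325
  C_13 = (-0.05)(-0.05) − (0.70)(0.00) = 0.0025
  C_21 = −[(0.00)(0.65) − (-0.35)(-0.05)] = 0.0175
  C_22 = (0.90)(0.65) − (-0.35)(0.00) = 0.5850
  C_23 = −[(0.90)(-0.05) − (0.00)(0.00)] = 0.0450
  C_31 = (0.00)(-0.15) − (-0.35)(0.70) = 0.2450
  C_32 = −[(0.90)(-0.15) − (-0.35)(-0.05)] = 0.1525
  C_33 = (0.90)(0.70) − (0.00)(-0.05) = 0.6300
det(I−A) = Σ_j (I−A)_1j·C_1j = (0.90)(0.4475) + (0.00)(0.0325) + (-0.35)(0.0025) = 0.401875
adj(I−A) = Cᵀ =
  [ 0.4475   0.0175   0.2450]
  [ 0.0325   0.5850   0.1525]
  [ 0.0025   0.0450   0.6300]
(I − A)⁻¹ = adj(I−A) / det(I−A) ≈
  [   1.1135     0.0435     0.6096]
  [   0.0809     1.4557     0.3795]
  [   0.0062     0.1120     1.5677]
x = (I − A)⁻¹ d = adj(I−A)·d / det(I−A), with det(I−A) = 0.401875:
  x_1 = (0.4475·40 + 0.0175·40 + 0.2450·230) / 0.401875 = 74.95 / 0.401875 ≈ 186.501
  x_2 = (0.0325·40 + 0.5850·40 + 0.1525·230) / 0.401875 = 59.775 / 0.401875 ≈ 148.740
  x_3 = (0.0025·40 + 0.0450·40 + 0.6300·230) / 0.401875 = 146.80 / 0.401875 ≈ 365.288

x_1 = 186.501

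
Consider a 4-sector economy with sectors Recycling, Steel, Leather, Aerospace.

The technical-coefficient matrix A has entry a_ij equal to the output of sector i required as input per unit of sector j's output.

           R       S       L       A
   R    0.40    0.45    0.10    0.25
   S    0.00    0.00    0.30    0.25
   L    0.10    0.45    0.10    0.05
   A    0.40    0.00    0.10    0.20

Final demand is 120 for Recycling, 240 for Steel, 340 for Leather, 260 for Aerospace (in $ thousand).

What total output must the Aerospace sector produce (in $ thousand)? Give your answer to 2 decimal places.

x_A = 1217.62

I − A =
  [   0.60    -0.45    -0.10    -0.25]
  [   0.00     1.00    -0.30    -0.25]
  [  -0.10    -0.45     0.90    -0.05]
  [  -0.40     0.00    -0.10     0.80]
Compute the cofactors C_ij = (−1)^(i+j)·(3×3 minor ij) of I−A; the adjugate is their transpose:
adj(I−A) = Cᵀ =
  [ 0.59575   0.36900   0.22425   0.31550]
  [ 0.12250   0.32650   0.13900   0.14900]
  [ 0.14500   0.21600   0.33500   0.13375]
  [ 0.31600   0.21150   0.15400   0.43550]
det(I−A) = Σ_j (I−A)_1j·C_1j = (0.60)(0.59575) + (-0.45)(0.12250) + (-0.10)(0.14500) + (-0.25)(0.31600) = 0.208825
(I − A)⁻¹ = adj(I−A) / det(I−A) ≈
  [   2.8529     1.7670     1.0739     1.5108]
  [   0.5866     1.5635     0.6656     0.7135]
  [   0.6944     1.0344     1.6042     0.6405]
  [   1.5132     1.0128     0.7375     2.0855]
x = (I − A)⁻¹ d = adj(I−A)·d / det(I−A), with det(I−A) = 0.208825:
  x_R = (0.59575·120 + 0.36900·240 + 0.22425·340 + 0.31550·260) / 0.208825 = 318.325 / 0.208825 ≈ 1524.36
  x_S = (0.12250·120 + 0.32650·240 + 0.13900·340 + 0.14900·260) / 0.208825 = 179.06 / 0.208825 ≈ 857.46
  x_L = (0.14500·120 + 0.21600·240 + 0.33500·340 + 0.13375·260) / 0.208825 = 217.915 / 0.208825 ≈ 1043.53
  x_A = (0.31600·120 + 0.21150·240 + 0.15400·340 + 0.43550·260) / 0.208825 = 254.27 / 0.208825 ≈ 1217.62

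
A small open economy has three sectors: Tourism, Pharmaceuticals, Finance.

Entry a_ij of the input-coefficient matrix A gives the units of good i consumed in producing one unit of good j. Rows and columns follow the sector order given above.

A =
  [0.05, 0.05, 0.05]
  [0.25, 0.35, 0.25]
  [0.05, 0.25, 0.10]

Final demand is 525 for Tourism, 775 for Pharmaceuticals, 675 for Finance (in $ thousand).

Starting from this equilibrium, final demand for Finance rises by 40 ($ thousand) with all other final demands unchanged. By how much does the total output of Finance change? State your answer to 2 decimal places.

Δx_3 = 50.44

I − A =
  [   0.95    -0.05    -0.05]
  [  -0.25     0.65    -0.25]
  [  -0.05    -0.25     0.90]
Cofactors of I−A, C_ij = (−1)^(i+j)·(minor ij) (rows/columns in the sector order above):
  C_11 = (0.65)(0.90) − (-0.25)(-0.25) = 0.5225
  C_12 = −[(-0.25)(0.90) − (-0.25)(-0.05)] = 0.2375
  C_13 = (-0.25)(-0.25) − (0.65)(-0.05) = 0.0950
  C_21 = −[(-0.05)(0.90) − (-0.05)(-0.25)] = 0.0575
  C_22 = (0.95)(0.90) − (-0.05)(-0.05) = 0.8525
  C_23 = −[(0.95)(-0.25) − (-0.05)(-0.05)] = 0.2400
  C_31 = (-0.05)(-0.25) − (-0.05)(0.65) = 0.0450
  C_32 = −[(0.95)(-0.25) − (-0.05)(-0.25)] = 0.2500
  C_33 = (0.95)(0.65) − (-0.05)(-0.25) = 0.6050
det(I−A) = Σ_j (I−A)_1j·C_1j = (0.95)(0.5225) + (-0.05)(0.2375) + (-0.05)(0.0950) = 0.47975
adj(I−A) = Cᵀ =
  [ 0.5225   0.0575   0.0450]
  [ 0.2375   0.8525   0.2500]
  [ 0.0950   0.2400   0.6050]
(I − A)⁻¹ = adj(I−A) / det(I−A) ≈
  [   1.0891     0.1199     0.0938]
  [   0.4950     1.7770     0.5211]
  [   0.1980     0.5003     1.2611]
Δx = (I − A)⁻¹ Δd with Δd having +40 in the Finance component and 0 elsewhere.
So Δx_3 = L_33 · (+40), where L_33 = adj(I−A)_33 / det(I−A) = 0.6050 / 0.47975.
Δx_3 = 0.6050 × (+40) / 0.47975 = 24.20 / 0.47975 ≈ 50.44.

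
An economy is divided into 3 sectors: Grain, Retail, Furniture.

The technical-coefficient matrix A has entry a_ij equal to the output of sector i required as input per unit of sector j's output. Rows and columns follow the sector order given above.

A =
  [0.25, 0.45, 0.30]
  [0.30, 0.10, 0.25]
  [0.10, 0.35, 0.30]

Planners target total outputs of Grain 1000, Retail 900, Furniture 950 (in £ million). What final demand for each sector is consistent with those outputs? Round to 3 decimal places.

I − A =
  [   0.75    -0.45    -0.30]
  [  -0.30     0.90    -0.25]
  [  -0.10    -0.35     0.70]
d = (I − A) x:
  d_1 = (+0.75)·1000 + (-0.45)·900 + (-0.30)·950 = 60.000
  d_2 = (-0.30)·1000 + (+0.90)·900 + (-0.25)·950 = 272.500
  d_3 = (-0.10)·1000 + (-0.35)·900 + (+0.70)·950 = 250.000

d_1 = 60.000, d_2 = 272.500, d_3 = 250.000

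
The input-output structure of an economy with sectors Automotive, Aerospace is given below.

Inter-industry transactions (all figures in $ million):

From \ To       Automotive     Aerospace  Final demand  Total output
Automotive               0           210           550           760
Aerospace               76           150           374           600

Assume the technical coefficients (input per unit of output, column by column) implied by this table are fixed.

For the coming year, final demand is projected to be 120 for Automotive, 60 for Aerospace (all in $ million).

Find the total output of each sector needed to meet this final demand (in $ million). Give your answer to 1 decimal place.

x_1 = 155.2, x_2 = 100.7

Technical coefficients a_ij = z_ij / X_j:
  a_11 = 0/760 = 0.00, a_21 = 76/760 = 0.10
  a_12 = 210/600 = 0.35, a_22 = 150/600 = 0.25
I − A =
  [   1.00    -0.35]
  [  -0.10     0.75]
det(I−A) = (1.00)(0.75) − (-0.35)(-0.10) = 0.7150
adj(I−A) = [[0.75, 0.35], [0.10, 1.00]]
(I − A)⁻¹ = adj(I−A) / det(I−A) ≈
  [   1.0490     0.4895]
  [   0.1399     1.3986]
x = (I − A)⁻¹ d = adj(I−A)·d / det(I−A), with det(I−A) = 0.7150:
  x_1 = (0.75·120 + 0.35·60) / 0.7150 = 111.00 / 0.7150 ≈ 155.2
  x_2 = (0.10·120 + 1.00·60) / 0.7150 = 72.00 / 0.7150 ≈ 100.7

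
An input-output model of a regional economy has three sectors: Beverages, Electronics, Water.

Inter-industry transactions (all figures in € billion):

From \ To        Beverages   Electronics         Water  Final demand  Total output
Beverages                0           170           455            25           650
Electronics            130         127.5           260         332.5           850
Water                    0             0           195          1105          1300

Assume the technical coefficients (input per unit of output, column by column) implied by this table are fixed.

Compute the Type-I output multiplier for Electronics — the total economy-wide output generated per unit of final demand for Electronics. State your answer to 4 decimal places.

m_2 = 1.4815

Technical coefficients a_ij = z_ij / X_j:
  a_11 = 0/650 = 0.00, a_21 = 130/650 = 0.20, a_31 = 0/650 = 0.00
  a_12 = 170/850 = 0.20, a_22 = 127.5/850 = 0.15, a_32 = 0/850 = 0.00
  a_13 = 455/1300 = 0.35, a_23 = 260/1300 = 0.20, a_33 = 195/1300 = 0.15
I − A =
  [   1.00    -0.20    -0.35]
  [  -0.20     0.85    -0.20]
  [   0.00     0.00     0.85]
Cofactors of I−A, C_ij = (−1)^(i+j)·(minor ij) (rows/columns in the sector order above):
  C_11 = (0.85)(0.85) − (-0.20)(0.00) = 0.7225
  C_12 = −[(-0.20)(0.85) − (-0.20)(0.00)] = 0.1700
  C_13 = (-0.20)(0.00) − (0.85)(0.00) = 0.0000
  C_21 = −[(-0.20)(0.85) − (-0.35)(0.00)] = 0.1700
  C_22 = (1.00)(0.85) − (-0.35)(0.00) = 0.8500
  C_23 = −[(1.00)(0.00) − (-0.20)(0.00)] = 0.0000
  C_31 = (-0.20)(-0.20) − (-0.35)(0.85) = 0.3375
  C_32 = −[(1.00)(-0.20) − (-0.35)(-0.20)] = 0.2700
  C_33 = (1.00)(0.85) − (-0.20)(-0.20) = 0.8100
det(I−A) = Σ_j (I−A)_1j·C_1j = (1.00)(0.7225) + (-0.20)(0.1700) + (-0.35)(0.0000) = 0.6885
adj(I−A) = Cᵀ =
  [ 0.7225   0.1700   0.3375]
  [ 0.1700   0.8500   0.2700]
  [ 0.0000   0.0000   0.8100]
(I − A)⁻¹ = adj(I−A) / det(I−A) ≈
  [   1.04938     0.24691     0.49020]
  [   0.24691     1.23457     0.39216]
  [   0.00000     0.00000     1.17647]
The output multiplier for sector j is the column-j sum of the Leontief inverse (I − A)⁻¹ = adj(I−A) / det(I−A).
Column 2 of adj(I−A): (0.1700, 0.8500, 0.0000); det(I−A) = 0.6885.
m_2 = (0.1700 + 0.8500 + 0.0000) / 0.6885 = 1.02 / 0.6885 ≈ 1.4815.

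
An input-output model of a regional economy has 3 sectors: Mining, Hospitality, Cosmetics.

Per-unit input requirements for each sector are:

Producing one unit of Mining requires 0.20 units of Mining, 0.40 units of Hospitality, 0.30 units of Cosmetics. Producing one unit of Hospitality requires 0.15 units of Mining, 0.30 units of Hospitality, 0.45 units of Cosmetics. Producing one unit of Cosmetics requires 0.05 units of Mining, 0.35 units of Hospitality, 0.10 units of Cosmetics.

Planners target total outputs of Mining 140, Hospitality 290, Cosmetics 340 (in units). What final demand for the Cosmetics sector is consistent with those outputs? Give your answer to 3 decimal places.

I − A =
  [   0.80    -0.15    -0.05]
  [  -0.40     0.70    -0.35]
  [  -0.30    -0.45     0.90]
d = (I − A) x:
  d_1 = (+0.80)·140 + (-0.15)·290 + (-0.05)·340 = 51.500
  d_2 = (-0.40)·140 + (+0.70)·290 + (-0.35)·340 = 28.000
  d_3 = (-0.30)·140 + (-0.45)·290 + (+0.90)·340 = 133.500

d_3 = 133.500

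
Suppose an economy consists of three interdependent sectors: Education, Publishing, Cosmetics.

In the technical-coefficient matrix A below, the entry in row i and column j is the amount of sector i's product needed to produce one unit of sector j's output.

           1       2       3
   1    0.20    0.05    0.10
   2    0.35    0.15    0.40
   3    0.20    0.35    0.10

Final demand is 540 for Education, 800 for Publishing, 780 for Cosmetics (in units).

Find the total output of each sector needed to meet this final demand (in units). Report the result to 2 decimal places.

I − A =
  [   0.80    -0.05    -0.10]
  [  -0.35     0.85    -0.40]
  [  -0.20    -0.35     0.90]
Cofactors of I−A, C_ij = (−1)^(i+j)·(minor ij) (rows/columns in the sector order above):
  C_11 = (0.85)(0.90) − (-0.40)(-0.35) = 0.6250
  C_12 = −[(-0.35)(0.90) − (-0.40)(-0.20)] = 0.3950
  C_13 = (-0.35)(-0.35) − (0.85)(-0.20) = 0.2925
  C_21 = −[(-0.05)(0.90) − (-0.10)(-0.35)] = 0.0800
  C_22 = (0.80)(0.90) − (-0.10)(-0.20) = 0.7000
  C_23 = −[(0.80)(-0.35) − (-0.05)(-0.20)] = 0.2900
  C_31 = (-0.05)(-0.40) − (-0.10)(0.85) = 0.1050
  C_32 = −[(0.80)(-0.40) − (-0.10)(-0.35)] = 0.3550
  C_33 = (0.80)(0.85) − (-0.05)(-0.35) = 0.6625
det(I−A) = Σ_j (I−A)_1j·C_1j = (0.80)(0.6250) + (-0.05)(0.3950) + (-0.10)(0.2925) = 0.4510
adj(I−A) = Cᵀ =
  [ 0.6250   0.0800   0.1050]
  [ 0.3950   0.7000   0.3550]
  [ 0.2925   0.2900   0.6625]
(I − A)⁻¹ = adj(I−A) / det(I−A) ≈
  [   1.3858     0.1774     0.2328]
  [   0.8758     1.5521     0.7871]
  [   0.6486     0.6430     1.4690]
x = (I − A)⁻¹ d = adj(I−A)·d / det(I−A), with det(I−A) = 0.4510:
  x_1 = (0.6250·540 + 0.0800·800 + 0.1050·780) / 0.4510 = 483.40 / 0.4510 ≈ 1071.84
  x_2 = (0.3950·540 + 0.7000·800 + 0.3550·780) / 0.4510 = 1050.20 / 0.4510 ≈ 2328.60
  x_3 = (0.2925·540 + 0.2900·800 + 0.6625·780) / 0.4510 = 906.70 / 0.4510 ≈ 2010.42

x_1 = 1071.84, x_2 = 2328.60, x_3 = 2010.42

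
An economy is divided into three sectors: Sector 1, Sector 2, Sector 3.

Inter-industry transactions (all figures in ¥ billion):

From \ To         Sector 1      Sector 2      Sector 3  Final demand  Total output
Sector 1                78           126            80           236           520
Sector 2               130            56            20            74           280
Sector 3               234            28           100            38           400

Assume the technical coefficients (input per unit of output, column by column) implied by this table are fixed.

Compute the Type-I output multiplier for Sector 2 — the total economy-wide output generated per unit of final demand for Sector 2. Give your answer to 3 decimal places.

m_2 = 3.568

Technical coefficients a_ij = z_ij / X_j:
  a_11 = 78/520 = 0.15, a_21 = 130/520 = 0.25, a_31 = 234/520 = 0.45
  a_12 = 126/280 = 0.45, a_22 = 56/280 = 0.20, a_32 = 28/280 = 0.10
  a_13 = 80/400 = 0.20, a_23 = 20/400 = 0.05, a_33 = 100/400 = 0.25
I − A =
  [   0.85    -0.45    -0.20]
  [  -0.25     0.80    -0.05]
  [  -0.45    -0.10     0.75]
Cofactors of I−A, C_ij = (−1)^(i+j)·(minor ij) (rows/columns in the sector order above):
  C_11 = (0.80)(0.75) − (-0.05)(-0.10) = 0.5950
  C_12 = −[(-0.25)(0.75) − (-0.05)(-0.45)] = 0.2100
  C_13 = (-0.25)(-0.10) − (0.80)(-0.45) = 0.3850
  C_21 = −[(-0.45)(0.75) − (-0.20)(-0.10)] = 0.3575
  C_22 = (0.85)(0.75) − (-0.20)(-0.45) = 0.5475
  C_23 = −[(0.85)(-0.10) − (-0.45)(-0.45)] = 0.2875
  C_31 = (-0.45)(-0.05) − (-0.20)(0.80) = 0.1825
  C_32 = −[(0.85)(-0.05) − (-0.20)(-0.25)] = 0.0925
  C_33 = (0.85)(0.80) − (-0.45)(-0.25) = 0.5675
det(I−A) = Σ_j (I−A)_1j·C_1j = (0.85)(0.5950) + (-0.45)(0.2100) + (-0.20)(0.3850) = 0.33425
adj(I−A) = Cᵀ =
  [ 0.5950   0.3575   0.1825]
  [ 0.2100   0.5475   0.0925]
  [ 0.3850   0.2875   0.5675]
(I − A)⁻¹ = adj(I−A) / det(I−A) ≈
  [   1.7801     1.0696     0.5460]
  [   0.6283     1.6380     0.2767]
  [   1.1518     0.8601     1.6978]
The output multiplier for sector j is the column-j sum of the Leontief inverse (I − A)⁻¹ = adj(I−A) / det(I−A).
Column 2 of adj(I−A): (0.3575, 0.5475, 0.2875); det(I−A) = 0.33425.
m_2 = (0.3575 + 0.5475 + 0.2875) / 0.33425 = 1.1925 / 0.33425 ≈ 3.568.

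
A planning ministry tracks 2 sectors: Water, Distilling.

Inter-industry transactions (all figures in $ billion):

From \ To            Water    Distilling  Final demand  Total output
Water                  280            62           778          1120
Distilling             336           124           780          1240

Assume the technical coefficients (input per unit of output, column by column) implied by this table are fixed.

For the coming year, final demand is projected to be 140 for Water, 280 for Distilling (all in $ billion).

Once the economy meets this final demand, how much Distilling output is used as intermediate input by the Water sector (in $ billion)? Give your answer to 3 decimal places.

Technical coefficients a_ij = z_ij / X_j:
  a_11 = 280/1120 = 0.25, a_21 = 336/1120 = 0.30
  a_12 = 62/1240 = 0.05, a_22 = 124/1240 = 0.10
I − A =
  [   0.75    -0.05]
  [  -0.30     0.90]
det(I−A) = (0.75)(0.90) − (-0.05)(-0.30) = 0.6600
adj(I−A) = [[0.90, 0.05], [0.30, 0.75]]
(I − A)⁻¹ = adj(I−A) / det(I−A) ≈
  [   1.3636     0.0758]
  [   0.4545     1.1364]
First solve x = (I − A)⁻¹ d = adj(I−A)·d / det(I−A); in particular x_1 = (0.90·140 + 0.05·280) / 0.6600 = 140.00 / 0.6600 ≈ 212.12121.
Intermediate flow from 2 to 1: z_21 = a_21 · x_1 = 0.30 × 140.00 / 0.6600 = 42.00 / 0.6600 ≈ 63.636.

z_21 = 63.636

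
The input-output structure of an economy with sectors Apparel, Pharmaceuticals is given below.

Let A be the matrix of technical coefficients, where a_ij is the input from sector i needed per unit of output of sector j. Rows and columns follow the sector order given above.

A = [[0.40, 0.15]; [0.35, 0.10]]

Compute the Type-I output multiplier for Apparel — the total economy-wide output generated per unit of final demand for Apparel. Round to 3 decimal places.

I − A =
  [   0.60    -0.15]
  [  -0.35     0.90]
det(I−A) = (0.60)(0.90) − (-0.15)(-0.35) = 0.4875
adj(I−A) = [[0.90, 0.15], [0.35, 0.60]]
(I − A)⁻¹ = adj(I−A) / det(I−A) ≈
  [   1.8462     0.3077]
  [   0.7179     1.2308]
The output multiplier for sector j is the column-j sum of the Leontief inverse (I − A)⁻¹ = adj(I−A) / det(I−A).
Column A of adj(I−A): (0.90, 0.35); det(I−A) = 0.4875.
m_A = (0.90 + 0.35) / 0.4875 = 1.25 / 0.4875 ≈ 2.564.

m_A = 2.564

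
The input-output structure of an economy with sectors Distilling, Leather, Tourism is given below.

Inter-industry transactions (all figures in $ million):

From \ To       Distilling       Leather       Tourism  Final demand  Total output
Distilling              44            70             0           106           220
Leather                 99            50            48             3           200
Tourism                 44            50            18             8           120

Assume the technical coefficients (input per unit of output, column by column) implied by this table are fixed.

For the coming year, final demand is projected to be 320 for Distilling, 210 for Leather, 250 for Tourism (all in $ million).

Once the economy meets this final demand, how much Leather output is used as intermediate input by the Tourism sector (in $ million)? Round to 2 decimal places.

z_LT = 374.94

Technical coefficients a_ij = z_ij / X_j:
  a_DD = 44/220 = 0.20, a_LD = 99/220 = 0.45, a_TD = 44/220 = 0.20
  a_DL = 70/200 = 0.35, a_LL = 50/200 = 0.25, a_TL = 50/200 = 0.25
  a_DT = 0/120 = 0.00, a_LT = 48/120 = 0.40, a_TT = 18/120 = 0.15
I − A =
  [   0.80    -0.35     0.00]
  [  -0.45     0.75    -0.40]
  [  -0.20    -0.25     0.85]
Cofactors of I−A, C_ij = (−1)^(i+j)·(minor ij) (rows/columns in the sector order above):
  C_11 = (0.75)(0.85) − (-0.40)(-0.25) = 0.5375
  C_12 = −[(-0.45)(0.85) − (-0.40)(-0.20)] = 0.4625
  C_13 = (-0.45)(-0.25) − (0.75)(-0.20) = 0.2625
  C_21 = −[(-0.35)(0.85) − (0.00)(-0.25)] = 0.2975
  C_22 = (0.80)(0.85) − (0.00)(-0.20) = 0.6800
  C_23 = −[(0.80)(-0.25) − (-0.35)(-0.20)] = 0.2700
  C_31 = (-0.35)(-0.40) − (0.00)(0.75) = 0.1400
  C_32 = −[(0.80)(-0.40) − (0.00)(-0.45)] = 0.3200
  C_33 = (0.80)(0.75) − (-0.35)(-0.45) = 0.4425
det(I−A) = Σ_j (I−A)_1j·C_1j = (0.80)(0.5375) + (-0.35)(0.4625) + (0.00)(0.2625) = 0.268125
adj(I−A) = Cᵀ =
  [ 0.5375   0.2975   0.1400]
  [ 0.4625   0.6800   0.3200]
  [ 0.2625   0.2700   0.4425]
(I − A)⁻¹ = adj(I−A) / det(I−A) ≈
  [   2.0047     1.1096     0.5221]
  [   1.7249     2.5361     1.1935]
  [   0.9790     1.0070     1.6503]
First solve x = (I − A)⁻¹ d = adj(I−A)·d / det(I−A); in particular x_T = (0.2625·320 + 0.2700·210 + 0.4425·250) / 0.268125 = 251.325 / 0.268125 ≈ 937.3427.
Intermediate flow from L to T: z_LT = a_LT · x_T = 0.40 × 251.325 / 0.268125 = 100.53 / 0.268125 ≈ 374.94.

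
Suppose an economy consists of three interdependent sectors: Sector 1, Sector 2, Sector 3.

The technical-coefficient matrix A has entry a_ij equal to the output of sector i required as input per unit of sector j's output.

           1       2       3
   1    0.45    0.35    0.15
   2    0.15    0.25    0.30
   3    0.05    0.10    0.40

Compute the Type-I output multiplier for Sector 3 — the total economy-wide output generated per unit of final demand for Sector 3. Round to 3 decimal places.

m_3 = 4.105

I − A =
  [   0.55    -0.35    -0.15]
  [  -0.15     0.75    -0.30]
  [  -0.05    -0.10     0.60]
Cofactors of I−A, C_ij = (−1)^(i+j)·(minor ij) (rows/columns in the sector order above):
  C_11 = (0.75)(0.60) − (-0.30)(-0.10) = 0.4200
  C_12 = −[(-0.15)(0.60) − (-0.30)(-0.05)] = 0.1050
  C_13 = (-0.15)(-0.10) − (0.75)(-0.05) = 0.0525
  C_21 = −[(-0.35)(0.60) − (-0.15)(-0.10)] = 0.2250
  C_22 = (0.55)(0.60) − (-0.15)(-0.05) = 0.3225
  C_23 = −[(0.55)(-0.10) − (-0.35)(-0.05)] = 0.0725
  C_31 = (-0.35)(-0.30) − (-0.15)(0.75) = 0.2175
  C_32 = −[(0.55)(-0.30) − (-0.15)(-0.15)] = 0.1875
  C_33 = (0.55)(0.75) − (-0.35)(-0.15) = 0.3600
det(I−A) = Σ_j (I−A)_1j·C_1j = (0.55)(0.4200) + (-0.35)(0.1050) + (-0.15)(0.0525) = 0.186375
adj(I−A) = Cᵀ =
  [ 0.4200   0.2250   0.2175]
  [ 0.1050   0.3225   0.1875]
  [ 0.0525   0.0725   0.3600]
(I − A)⁻¹ = adj(I−A) / det(I−A) ≈
  [   2.2535     1.2072     1.1670]
  [   0.5634     1.7304     1.0060]
  [   0.2817     0.3890     1.9316]
The output multiplier for sector j is the column-j sum of the Leontief inverse (I − A)⁻¹ = adj(I−A) / det(I−A).
Column 3 of adj(I−A): (0.2175, 0.1875, 0.3600); det(I−A) = 0.186375.
m_3 = (0.2175 + 0.1875 + 0.3600) / 0.186375 = 0.765 / 0.186375 ≈ 4.105.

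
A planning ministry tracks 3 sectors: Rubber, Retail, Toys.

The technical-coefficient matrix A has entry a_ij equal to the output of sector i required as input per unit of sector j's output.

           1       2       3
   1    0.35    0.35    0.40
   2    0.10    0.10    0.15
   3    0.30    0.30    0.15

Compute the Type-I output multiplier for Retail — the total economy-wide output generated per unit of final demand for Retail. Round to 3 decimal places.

I − A =
  [   0.65    -0.35    -0.40]
  [  -0.10     0.90    -0.15]
  [  -0.30    -0.30     0.85]
Cofactors of I−A, C_ij = (−1)^(i+j)·(minor ij) (rows/columns in the sector order above):
  C_11 = (0.90)(0.85) − (-0.15)(-0.30) = 0.7200
  C_12 = −[(-0.10)(0.85) − (-0.15)(-0.30)] = 0.1300
  C_13 = (-0.10)(-0.30) − (0.90)(-0.30) = 0.3000
  C_21 = −[(-0.35)(0.85) − (-0.40)(-0.30)] = 0.4175
  C_22 = (0.65)(0.85) − (-0.40)(-0.30) = 0.4325
  C_23 = −[(0.65)(-0.30) − (-0.35)(-0.30)] = 0.3000
  C_31 = (-0.35)(-0.15) − (-0.40)(0.90) = 0.4125
  C_32 = −[(0.65)(-0.15) − (-0.40)(-0.10)] = 0.1375
  C_33 = (0.65)(0.90) − (-0.35)(-0.10) = 0.5500
det(I−A) = Σ_j (I−A)_1j·C_1j = (0.65)(0.7200) + (-0.35)(0.1300) + (-0.40)(0.3000) = 0.3025
adj(I−A) = Cᵀ =
  [ 0.7200   0.4175   0.4125]
  [ 0.1300   0.4325   0.1375]
  [ 0.3000   0.3000   0.5500]
(I − A)⁻¹ = adj(I−A) / det(I−A) ≈
  [   2.3802     1.3802     1.3636]
  [   0.4298     1.4298     0.4545]
  [   0.9917     0.9917     1.8182]
The output multiplier for sector j is the column-j sum of the Leontief inverse (I − A)⁻¹ = adj(I−A) / det(I−A).
Column 2 of adj(I−A): (0.4175, 0.4325, 0.3000); det(I−A) = 0.3025.
m_2 = (0.4175 + 0.4325 + 0.3000) / 0.3025 = 1.15 / 0.3025 ≈ 3.802.

m_2 = 3.802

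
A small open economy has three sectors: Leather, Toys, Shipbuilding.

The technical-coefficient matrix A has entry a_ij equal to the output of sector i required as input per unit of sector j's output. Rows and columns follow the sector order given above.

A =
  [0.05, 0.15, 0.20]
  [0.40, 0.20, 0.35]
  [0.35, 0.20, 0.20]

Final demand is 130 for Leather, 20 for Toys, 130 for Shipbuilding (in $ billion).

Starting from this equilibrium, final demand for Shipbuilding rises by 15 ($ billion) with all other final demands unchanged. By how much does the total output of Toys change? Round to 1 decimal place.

I − A =
  [   0.95    -0.15    -0.20]
  [  -0.40     0.80    -0.35]
  [  -0.35    -0.20     0.80]
Cofactors of I−A, C_ij = (−1)^(i+j)·(minor ij) (rows/columns in the sector order above):
  C_11 = (0.80)(0.80) − (-0.35)(-0.20) = 0.5700
  C_12 = −[(-0.40)(0.80) − (-0.35)(-0.35)] = 0.4425
  C_13 = (-0.40)(-0.20) − (0.80)(-0.35) = 0.3600
  C_21 = −[(-0.15)(0.80) − (-0.20)(-0.20)] = 0.1600
  C_22 = (0.95)(0.80) − (-0.20)(-0.35) = 0.6900
  C_23 = −[(0.95)(-0.20) − (-0.15)(-0.35)] = 0.2425
  C_31 = (-0.15)(-0.35) − (-0.20)(0.80) = 0.2125
  C_32 = −[(0.95)(-0.35) − (-0.20)(-0.40)] = 0.4125
  C_33 = (0.95)(0.80) − (-0.15)(-0.40) = 0.7000
det(I−A) = Σ_j (I−A)_1j·C_1j = (0.95)(0.5700) + (-0.15)(0.4425) + (-0.20)(0.3600) = 0.403125
adj(I−A) = Cᵀ =
  [ 0.5700   0.1600   0.2125]
  [ 0.4425   0.6900   0.4125]
  [ 0.3600   0.2425   0.7000]
(I − A)⁻¹ = adj(I−A) / det(I−A) ≈
  [   1.4140     0.3969     0.5271]
  [   1.0977     1.7116     1.0233]
  [   0.8930     0.6016     1.7364]
Δx = (I − A)⁻¹ Δd with Δd having +15 in the Shipbuilding component and 0 elsewhere.
So Δx_T = L_TS · (+15), where L_TS = adj(I−A)_TS / det(I−A) = 0.4125 / 0.403125.
Δx_T = 0.4125 × (+15) / 0.403125 = 6.1875 / 0.403125 ≈ 15.3.

Δx_T = 15.3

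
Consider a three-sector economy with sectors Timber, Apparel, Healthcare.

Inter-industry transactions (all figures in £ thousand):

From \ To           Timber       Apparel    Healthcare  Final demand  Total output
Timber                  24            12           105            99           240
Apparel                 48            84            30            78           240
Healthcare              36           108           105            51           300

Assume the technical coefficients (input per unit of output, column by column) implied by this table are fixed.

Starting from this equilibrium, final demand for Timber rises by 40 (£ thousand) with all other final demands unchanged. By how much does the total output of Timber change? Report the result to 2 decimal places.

Δx_1 = 56.58

Technical coefficients a_ij = z_ij / X_j:
  a_11 = 24/240 = 0.10, a_21 = 48/240 = 0.20, a_31 = 36/240 = 0.15
  a_12 = 12/240 = 0.05, a_22 = 84/240 = 0.35, a_32 = 108/240 = 0.45
  a_13 = 105/300 = 0.35, a_23 = 30/300 = 0.10, a_33 = 105/300 = 0.35
I − A =
  [   0.90    -0.05    -0.35]
  [  -0.20     0.65    -0.10]
  [  -0.15    -0.45     0.65]
Cofactors of I−A, C_ij = (−1)^(i+j)·(minor ij) (rows/columns in the sector order above):
  C_11 = (0.65)(0.65) − (-0.10)(-0.45) = 0.3775
  C_12 = −[(-0.20)(0.65) − (-0.10)(-0.15)] = 0.1450
  C_13 = (-0.20)(-0.45) − (0.65)(-0.15) = 0.1875
  C_21 = −[(-0.05)(0.65) − (-0.35)(-0.45)] = 0.1900
  C_22 = (0.90)(0.65) − (-0.35)(-0.15) = 0.5325
  C_23 = −[(0.90)(-0.45) − (-0.05)(-0.15)] = 0.4125
  C_31 = (-0.05)(-0.10) − (-0.35)(0.65) = 0.2325
  C_32 = −[(0.90)(-0.10) − (-0.35)(-0.20)] = 0.1600
  C_33 = (0.90)(0.65) − (-0.05)(-0.20) = 0.5750
det(I−A) = Σ_j (I−A)_1j·C_1j = (0.90)(0.3775) + (-0.05)(0.1450) + (-0.35)(0.1875) = 0.266875
adj(I−A) = Cᵀ =
  [ 0.3775   0.1900   0.2325]
  [ 0.1450   0.5325   0.1600]
  [ 0.1875   0.4125   0.5750]
(I − A)⁻¹ = adj(I−A) / det(I−A) ≈
  [   1.4145     0.7119     0.8712]
  [   0.5433     1.9953     0.5995]
  [   0.7026     1.5457     2.1546]
Δx = (I − A)⁻¹ Δd with Δd having +40 in the Timber component and 0 elsewhere.
So Δx_1 = L_11 · (+40), where L_11 = adj(I−A)_11 / det(I−A) = 0.3775 / 0.266875.
Δx_1 = 0.3775 × (+40) / 0.266875 = 15.10 / 0.266875 ≈ 56.58.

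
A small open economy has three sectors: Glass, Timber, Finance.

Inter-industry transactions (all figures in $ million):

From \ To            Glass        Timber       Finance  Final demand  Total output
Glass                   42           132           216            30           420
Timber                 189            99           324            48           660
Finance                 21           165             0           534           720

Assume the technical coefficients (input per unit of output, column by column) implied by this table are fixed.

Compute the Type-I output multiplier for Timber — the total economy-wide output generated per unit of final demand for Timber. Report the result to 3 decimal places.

Technical coefficients a_ij = z_ij / X_j:
  a_GG = 42/420 = 0.10, a_TG = 189/420 = 0.45, a_FG = 21/420 = 0.05
  a_GT = 132/660 = 0.20, a_TT = 99/660 = 0.15, a_FT = 165/660 = 0.25
  a_GF = 216/720 = 0.30, a_TF = 324/720 = 0.45, a_FF = 0/720 = 0.00
I − A =
  [   0.90    -0.20    -0.30]
  [  -0.45     0.85    -0.45]
  [  -0.05    -0.25     1.00]
Cofactors of I−A, C_ij = (−1)^(i+j)·(minor ij) (rows/columns in the sector order above):
  C_11 = (0.85)(1.00) − (-0.45)(-0.25) = 0.7375
  C_12 = −[(-0.45)(1.00) − (-0.45)(-0.05)] = 0.4725
  C_13 = (-0.45)(-0.25) − (0.85)(-0.05) = 0.1550
  C_21 = −[(-0.20)(1.00) − (-0.30)(-0.25)] = 0.2750
  C_22 = (0.90)(1.00) − (-0.30)(-0.05) = 0.8850
  C_23 = −[(0.90)(-0.25) − (-0.20)(-0.05)] = 0.2350
  C_31 = (-0.20)(-0.45) − (-0.30)(0.85) = 0.3450
  C_32 = −[(0.90)(-0.45) − (-0.30)(-0.45)] = 0.5400
  C_33 = (0.90)(0.85) − (-0.20)(-0.45) = 0.6750
det(I−A) = Σ_j (I−A)_1j·C_1j = (0.90)(0.7375) + (-0.20)(0.4725) + (-0.30)(0.1550) = 0.52275
adj(I−A) = Cᵀ =
  [ 0.7375   0.2750   0.3450]
  [ 0.4725   0.8850   0.5400]
  [ 0.1550   0.2350   0.6750]
(I − A)⁻¹ = adj(I−A) / det(I−A) ≈
  [   1.4108     0.5261     0.6600]
  [   0.9039     1.6930     1.0330]
  [   0.2965     0.4495     1.2912]
The output multiplier for sector j is the column-j sum of the Leontief inverse (I − A)⁻¹ = adj(I−A) / det(I−A).
Column T of adj(I−A): (0.2750, 0.8850, 0.2350); det(I−A) = 0.52275.
m_T = (0.2750 + 0.8850 + 0.2350) / 0.52275 = 1.395 / 0.52275 ≈ 2.669.

m_T = 2.669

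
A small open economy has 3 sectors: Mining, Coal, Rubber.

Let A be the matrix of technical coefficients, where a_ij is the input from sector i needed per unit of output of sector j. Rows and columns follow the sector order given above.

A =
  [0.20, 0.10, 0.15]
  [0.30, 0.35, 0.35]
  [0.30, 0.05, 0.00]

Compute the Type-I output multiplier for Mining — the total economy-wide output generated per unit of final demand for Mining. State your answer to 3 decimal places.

I − A =
  [   0.80    -0.10    -0.15]
  [  -0.30     0.65    -0.35]
  [  -0.30    -0.05     1.00]
Cofactors of I−A, C_ij = (−1)^(i+j)·(minor ij) (rows/columns in the sector order above):
  C_11 = (0.65)(1.00) − (-0.35)(-0.05) = 0.6325
  C_12 = −[(-0.30)(1.00) − (-0.35)(-0.30)] = 0.4050
  C_13 = (-0.30)(-0.05) − (0.65)(-0.30) = 0.2100
  C_21 = −[(-0.10)(1.00) − (-0.15)(-0.05)] = 0.1075
  C_22 = (0.80)(1.00) − (-0.15)(-0.30) = 0.7550
  C_23 = −[(0.80)(-0.05) − (-0.10)(-0.30)] = 0.0700
  C_31 = (-0.10)(-0.35) − (-0.15)(0.65) = 0.1325
  C_32 = −[(0.80)(-0.35) − (-0.15)(-0.30)] = 0.3250
  C_33 = (0.80)(0.65) − (-0.10)(-0.30) = 0.4900
det(I−A) = Σ_j (I−A)_1j·C_1j = (0.80)(0.6325) + (-0.10)(0.4050) + (-0.15)(0.2100) = 0.4340
adj(I−A) = Cᵀ =
  [ 0.6325   0.1075   0.1325]
  [ 0.4050   0.7550   0.3250]
  [ 0.2100   0.0700   0.4900]
(I − A)⁻¹ = adj(I−A) / det(I−A) ≈
  [   1.4574     0.2477     0.3053]
  [   0.9332     1.7396     0.7488]
  [   0.4839     0.1613     1.1290]
The output multiplier for sector j is the column-j sum of the Leontief inverse (I − A)⁻¹ = adj(I−A) / det(I−A).
Column M of adj(I−A): (0.6325, 0.4050, 0.2100); det(I−A) = 0.4340.
m_M = (0.6325 + 0.4050 + 0.2100) / 0.4340 = 1.2475 / 0.4340 ≈ 2.874.

m_M = 2.874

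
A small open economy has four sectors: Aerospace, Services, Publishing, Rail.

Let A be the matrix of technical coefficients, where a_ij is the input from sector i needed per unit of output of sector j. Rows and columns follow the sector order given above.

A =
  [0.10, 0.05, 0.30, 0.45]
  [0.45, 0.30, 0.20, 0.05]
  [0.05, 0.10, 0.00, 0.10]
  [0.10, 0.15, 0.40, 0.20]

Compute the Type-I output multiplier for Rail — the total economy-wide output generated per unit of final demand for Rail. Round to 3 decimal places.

m_R = 3.815

I − A =
  [   0.90    -0.05    -0.30    -0.45]
  [  -0.45     0.70    -0.20    -0.05]
  [  -0.05    -0.10     1.00    -0.10]
  [  -0.10    -0.15    -0.40     0.80]
Compute the cofactors C_ij = (−1)^(i+j)·(3×3 minor ij) of I−A; the adjugate is their transpose:
adj(I−A) = Cᵀ =
  [ 0.503500   0.152000   0.314250   0.332000]
  [ 0.358000   0.615000   0.343500   0.282750]
  [ 0.077875   0.086875   0.417125   0.101375]
  [ 0.169000   0.177750   0.312250   0.565000]
det(I−A) = Σ_j (I−A)_1j·C_1j = (0.90)(0.503500) + (-0.05)(0.358000) + (-0.30)(0.077875) + (-0.45)(0.169000) = 0.3358375
(I − A)⁻¹ = adj(I−A) / det(I−A) ≈
  [   1.4992     0.4526     0.9357     0.9886]
  [   1.0660     1.8312     1.0228     0.8419]
  [   0.2319     0.2587     1.2420     0.3019]
  [   0.5032     0.5293     0.9298     1.6824]
The output multiplier for sector j is the column-j sum of the Leontief inverse (I − A)⁻¹ = adj(I−A) / det(I−A).
Column R of adj(I−A): (0.332000, 0.282750, 0.101375, 0.565000); det(I−A) = 0.3358375.
m_R = (0.332000 + 0.282750 + 0.101375 + 0.565000) / 0.3358375 = 1.281125 / 0.3358375 ≈ 3.815.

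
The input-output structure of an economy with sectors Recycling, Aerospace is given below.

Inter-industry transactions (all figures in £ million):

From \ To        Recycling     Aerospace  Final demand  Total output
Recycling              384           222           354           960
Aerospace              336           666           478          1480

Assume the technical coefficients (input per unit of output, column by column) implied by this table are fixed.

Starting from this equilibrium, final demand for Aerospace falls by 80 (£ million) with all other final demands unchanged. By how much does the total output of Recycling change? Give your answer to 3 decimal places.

Δx_1 = -43.243

Technical coefficients a_ij = z_ij / X_j:
  a_11 = 384/960 = 0.40, a_21 = 336/960 = 0.35
  a_12 = 222/1480 = 0.15, a_22 = 666/1480 = 0.45
I − A =
  [   0.60    -0.15]
  [  -0.35     0.55]
det(I−A) = (0.60)(0.55) − (-0.15)(-0.35) = 0.2775
adj(I−A) = [[0.55, 0.15], [0.35, 0.60]]
(I − A)⁻¹ = adj(I−A) / det(I−A) ≈
  [   1.9820     0.5405]
  [   1.2613     2.1622]
Δx = (I − A)⁻¹ Δd with Δd having -80 in the Aerospace component and 0 elsewhere.
So Δx_1 = L_12 · (-80), where L_12 = adj(I−A)_12 / det(I−A) = 0.15 / 0.2775.
Δx_1 = 0.15 × (-80) / 0.2775 = -12.00 / 0.2775 ≈ -43.243.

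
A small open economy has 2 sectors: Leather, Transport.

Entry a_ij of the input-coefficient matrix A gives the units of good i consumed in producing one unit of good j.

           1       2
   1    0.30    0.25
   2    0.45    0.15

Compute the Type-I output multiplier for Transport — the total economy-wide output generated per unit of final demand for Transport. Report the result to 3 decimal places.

I − A =
  [   0.70    -0.25]
  [  -0.45     0.85]
det(I−A) = (0.70)(0.85) − (-0.25)(-0.45) = 0.4825
adj(I−A) = [[0.85, 0.25], [0.45, 0.70]]
(I − A)⁻¹ = adj(I−A) / det(I−A) ≈
  [   1.7617     0.5181]
  [   0.9326     1.4508]
The output multiplier for sector j is the column-j sum of the Leontief inverse (I − A)⁻¹ = adj(I−A) / det(I−A).
Column 2 of adj(I−A): (0.25, 0.70); det(I−A) = 0.4825.
m_2 = (0.25 + 0.70) / 0.4825 = 0.95 / 0.4825 ≈ 1.969.

m_2 = 1.969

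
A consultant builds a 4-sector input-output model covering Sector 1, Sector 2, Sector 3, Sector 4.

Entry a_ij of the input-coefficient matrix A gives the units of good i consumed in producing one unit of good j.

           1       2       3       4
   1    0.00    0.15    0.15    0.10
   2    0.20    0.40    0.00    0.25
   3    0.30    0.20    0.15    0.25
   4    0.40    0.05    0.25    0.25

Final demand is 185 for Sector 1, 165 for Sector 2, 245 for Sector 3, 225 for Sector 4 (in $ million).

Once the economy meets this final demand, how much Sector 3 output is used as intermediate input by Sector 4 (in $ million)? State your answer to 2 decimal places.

I − A =
  [   1.00    -0.15    -0.15    -0.10]
  [  -0.20     0.60     0.00    -0.25]
  [  -0.30    -0.20     0.85    -0.25]
  [  -0.40    -0.05    -0.25     0.75]
Compute the cofactors C_ij = (−1)^(i+j)·(3×3 minor ij) of I−A; the adjugate is their transpose:
adj(I−A) = Cᵀ =
  [ 0.321875   0.119875   0.090000   0.112875]
  [ 0.218750   0.484750   0.105000   0.225750]
  [ 0.243750   0.204750   0.375000   0.225750]
  [ 0.267500   0.164500   0.180000   0.451500]
det(I−A) = Σ_j (I−A)_1j·C_1j = (1.00)(0.321875) + (-0.15)(0.218750) + (-0.15)(0.243750) + (-0.10)(0.267500) = 0.22575
(I − A)⁻¹ = adj(I−A) / det(I−A) ≈
  [   1.4258     0.5310     0.3987     0.5000]
  [   0.9690     2.1473     0.4651     1.0000]
  [   1.0797     0.9070     1.6611     1.0000]
  [   1.1849     0.7287     0.7973     2.0000]
First solve x = (I − A)⁻¹ d = adj(I−A)·d / det(I−A); in particular x_4 = (0.267500·185 + 0.164500·165 + 0.180000·245 + 0.451500·225) / 0.22575 = 222.3175 / 0.22575 ≈ 984.7951.
Intermediate flow from 3 to 4: z_34 = a_34 · x_4 = 0.25 × 222.3175 / 0.22575 = 55.579375 / 0.22575 ≈ 246.20.

z_34 = 246.20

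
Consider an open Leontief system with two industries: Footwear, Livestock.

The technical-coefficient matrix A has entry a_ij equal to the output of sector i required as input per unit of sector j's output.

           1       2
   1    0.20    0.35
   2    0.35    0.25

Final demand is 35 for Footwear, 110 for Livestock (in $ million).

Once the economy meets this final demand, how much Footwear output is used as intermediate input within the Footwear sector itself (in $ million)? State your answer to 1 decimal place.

I − A =
  [   0.80    -0.35]
  [  -0.35     0.75]
det(I−A) = (0.80)(0.75) − (-0.35)(-0.35) = 0.4775
adj(I−A) = [[0.75, 0.35], [0.35, 0.80]]
(I − A)⁻¹ = adj(I−A) / det(I−A) ≈
  [   1.5707     0.7330]
  [   0.7330     1.6754]
First solve x = (I − A)⁻¹ d = adj(I−A)·d / det(I−A); in particular x_1 = (0.75·35 + 0.35·110) / 0.4775 = 64.75 / 0.4775 ≈ 135.602.
Intermediate flow from 1 to 1: z_11 = a_11 · x_1 = 0.20 × 64.75 / 0.4775 = 12.95 / 0.4775 ≈ 27.1.

z_11 = 27.1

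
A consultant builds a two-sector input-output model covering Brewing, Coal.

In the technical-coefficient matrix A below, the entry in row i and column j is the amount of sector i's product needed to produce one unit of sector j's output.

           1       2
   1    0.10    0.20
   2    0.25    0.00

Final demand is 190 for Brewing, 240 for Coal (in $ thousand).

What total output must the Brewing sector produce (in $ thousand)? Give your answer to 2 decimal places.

I − A =
  [   0.90    -0.20]
  [  -0.25     1.00]
det(I−A) = (0.90)(1.00) − (-0.20)(-0.25) = 0.8500
adj(I−A) = [[1.00, 0.20], [0.25, 0.90]]
(I − A)⁻¹ = adj(I−A) / det(I−A) ≈
  [   1.1765     0.2353]
  [   0.2941     1.0588]
x = (I − A)⁻¹ d = adj(I−A)·d / det(I−A), with det(I−A) = 0.8500:
  x_1 = (1.00·190 + 0.20·240) / 0.8500 = 238.00 / 0.8500 = 280.00
  x_2 = (0.25·190 + 0.90·240) / 0.8500 = 263.50 / 0.8500 = 310.00

x_1 = 280.00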